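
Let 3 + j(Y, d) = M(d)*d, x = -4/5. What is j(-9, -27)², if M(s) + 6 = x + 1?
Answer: 589824/25 ≈ 23593.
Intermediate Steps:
x = -⅘ (x = -4*⅕ = -⅘ ≈ -0.80000)
M(s) = -29/5 (M(s) = -6 + (-⅘ + 1) = -6 + ⅕ = -29/5)
j(Y, d) = -3 - 29*d/5
j(-9, -27)² = (-3 - 29/5*(-27))² = (-3 + 783/5)² = (768/5)² = 589824/25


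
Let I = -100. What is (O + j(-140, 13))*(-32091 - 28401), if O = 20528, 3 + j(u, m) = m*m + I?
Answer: -1245772248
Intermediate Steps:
j(u, m) = -103 + m**2 (j(u, m) = -3 + (m*m - 100) = -3 + (m**2 - 100) = -3 + (-100 + m**2) = -103 + m**2)
(O + j(-140, 13))*(-32091 - 28401) = (20528 + (-103 + 13**2))*(-32091 - 28401) = (20528 + (-103 + 169))*(-60492) = (20528 + 66)*(-60492) = 20594*(-60492) = -1245772248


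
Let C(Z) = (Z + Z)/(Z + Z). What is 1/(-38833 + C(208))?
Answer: -1/38832 ≈ -2.5752e-5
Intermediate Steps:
C(Z) = 1 (C(Z) = (2*Z)/((2*Z)) = (2*Z)*(1/(2*Z)) = 1)
1/(-38833 + C(208)) = 1/(-38833 + 1) = 1/(-38832) = -1/38832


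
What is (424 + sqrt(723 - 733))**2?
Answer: (424 + I*sqrt(10))**2 ≈ 1.7977e+5 + 2682.0*I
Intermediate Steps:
(424 + sqrt(723 - 733))**2 = (424 + sqrt(-10))**2 = (424 + I*sqrt(10))**2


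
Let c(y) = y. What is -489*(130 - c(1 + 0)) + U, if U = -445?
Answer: -63526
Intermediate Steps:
-489*(130 - c(1 + 0)) + U = -489*(130 - (1 + 0)) - 445 = -489*(130 - 1*1) - 445 = -489*(130 - 1) - 445 = -489*129 - 445 = -63081 - 445 = -63526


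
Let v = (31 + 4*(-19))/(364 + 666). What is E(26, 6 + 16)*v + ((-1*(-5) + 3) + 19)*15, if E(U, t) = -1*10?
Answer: 41760/103 ≈ 405.44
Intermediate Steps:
E(U, t) = -10
v = -9/206 (v = (31 - 76)/1030 = -45*1/1030 = -9/206 ≈ -0.043689)
E(26, 6 + 16)*v + ((-1*(-5) + 3) + 19)*15 = -10*(-9/206) + ((-1*(-5) + 3) + 19)*15 = 45/103 + ((5 + 3) + 19)*15 = 45/103 + (8 + 19)*15 = 45/103 + 27*15 = 45/103 + 405 = 41760/103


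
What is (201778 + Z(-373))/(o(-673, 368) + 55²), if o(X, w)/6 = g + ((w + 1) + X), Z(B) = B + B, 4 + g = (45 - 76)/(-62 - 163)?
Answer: 15077400/88337 ≈ 170.68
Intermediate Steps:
g = -869/225 (g = -4 + (45 - 76)/(-62 - 163) = -4 - 31/(-225) = -4 - 31*(-1/225) = -4 + 31/225 = -869/225 ≈ -3.8622)
Z(B) = 2*B
o(X, w) = -1288/75 + 6*X + 6*w (o(X, w) = 6*(-869/225 + ((w + 1) + X)) = 6*(-869/225 + ((1 + w) + X)) = 6*(-869/225 + (1 + X + w)) = 6*(-644/225 + X + w) = -1288/75 + 6*X + 6*w)
(201778 + Z(-373))/(o(-673, 368) + 55²) = (201778 + 2*(-373))/((-1288/75 + 6*(-673) + 6*368) + 55²) = (201778 - 746)/((-1288/75 - 4038 + 2208) + 3025) = 201032/(-138538/75 + 3025) = 201032/(88337/75) = 201032*(75/88337) = 15077400/88337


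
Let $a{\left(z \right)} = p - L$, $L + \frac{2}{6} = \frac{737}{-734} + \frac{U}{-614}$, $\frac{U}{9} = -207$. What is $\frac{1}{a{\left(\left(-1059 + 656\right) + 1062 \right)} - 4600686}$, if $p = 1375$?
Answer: $- \frac{338007}{1554599886701} \approx -2.1742 \cdot 10^{-7}$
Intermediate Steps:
$U = -1863$ ($U = 9 \left(-207\right) = -1863$)
$L = \frac{573524}{338007}$ ($L = - \frac{1}{3} + \left(\frac{737}{-734} - \frac{1863}{-614}\right) = - \frac{1}{3} + \left(737 \left(- \frac{1}{734}\right) - - \frac{1863}{614}\right) = - \frac{1}{3} + \left(- \frac{737}{734} + \frac{1863}{614}\right) = - \frac{1}{3} + \frac{228731}{112669} = \frac{573524}{338007} \approx 1.6968$)
$a{\left(z \right)} = \frac{464186101}{338007}$ ($a{\left(z \right)} = 1375 - \frac{573524}{338007} = \frac{464186101}{338007}$)
$\frac{1}{a{\left(\left(-1059 + 656\right) + 1062 \right)} - 4600686} = \frac{1}{\frac{464186101}{338007} - 4600686} = \frac{1}{- \frac{1554599886701}{338007}} = - \frac{338007}{1554599886701}$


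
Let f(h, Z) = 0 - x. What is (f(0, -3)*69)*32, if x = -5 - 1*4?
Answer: 19872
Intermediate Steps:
x = -9 (x = -5 - 4 = -9)
f(h, Z) = 9 (f(h, Z) = 0 - 1*(-9) = 0 + 9 = 9)
(f(0, -3)*69)*32 = (9*69)*32 = 621*32 = 19872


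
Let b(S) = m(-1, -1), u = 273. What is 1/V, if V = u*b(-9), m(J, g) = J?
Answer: -1/273 ≈ -0.0036630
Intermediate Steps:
b(S) = -1
V = -273 (V = 273*(-1) = -273)
1/V = 1/(-273) = -1/273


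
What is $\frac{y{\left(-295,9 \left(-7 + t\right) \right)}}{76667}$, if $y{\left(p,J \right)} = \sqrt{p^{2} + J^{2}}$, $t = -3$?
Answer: $\frac{5 \sqrt{3805}}{76667} \approx 0.0040229$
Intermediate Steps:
$y{\left(p,J \right)} = \sqrt{J^{2} + p^{2}}$
$\frac{y{\left(-295,9 \left(-7 + t\right) \right)}}{76667} = \frac{\sqrt{\left(9 \left(-7 - 3\right)\right)^{2} + \left(-295\right)^{2}}}{76667} = \sqrt{\left(9 \left(-10\right)\right)^{2} + 87025} \cdot \frac{1}{76667} = \sqrt{\left(-90\right)^{2} + 87025} \cdot \frac{1}{76667} = \sqrt{8100 + 87025} \cdot \frac{1}{76667} = \sqrt{95125} \cdot \frac{1}{76667} = 5 \sqrt{3805} \cdot \frac{1}{76667} = \frac{5 \sqrt{3805}}{76667}$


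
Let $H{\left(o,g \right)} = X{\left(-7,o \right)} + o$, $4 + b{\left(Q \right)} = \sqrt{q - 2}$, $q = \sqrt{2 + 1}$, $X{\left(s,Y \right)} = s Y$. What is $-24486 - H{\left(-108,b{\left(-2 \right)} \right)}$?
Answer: $-25134$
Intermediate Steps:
$X{\left(s,Y \right)} = Y s$
$q = \sqrt{3} \approx 1.732$
$b{\left(Q \right)} = -4 + \sqrt{-2 + \sqrt{3}}$ ($b{\left(Q \right)} = -4 + \sqrt{\sqrt{3} - 2} = -4 + \sqrt{-2 + \sqrt{3}}$)
$H{\left(o,g \right)} = - 6 o$ ($H{\left(o,g \right)} = o \left(-7\right) + o = - 7 o + o = - 6 o$)
$-24486 - H{\left(-108,b{\left(-2 \right)} \right)} = -24486 - \left(-6\right) \left(-108\right) = -24486 - 648 = -25134$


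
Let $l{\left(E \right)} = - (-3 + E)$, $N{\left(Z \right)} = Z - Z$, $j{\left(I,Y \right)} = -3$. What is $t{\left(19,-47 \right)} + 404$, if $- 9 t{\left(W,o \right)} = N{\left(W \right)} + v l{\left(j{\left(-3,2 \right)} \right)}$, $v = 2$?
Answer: $\frac{1208}{3} \approx 402.67$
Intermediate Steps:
$N{\left(Z \right)} = 0$
$l{\left(E \right)} = 3 - E$
$t{\left(W,o \right)} = - \frac{4}{3}$ ($t{\left(W,o \right)} = - \frac{0 + 2 \left(3 - -3\right)}{9} = - \frac{0 + 2 \left(3 + 3\right)}{9} = - \frac{0 + 2 \cdot 6}{9} = - \frac{0 + 12}{9} = \left(- \frac{1}{9}\right) 12 = - \frac{4}{3}$)
$t{\left(19,-47 \right)} + 404 = - \frac{4}{3} + 404 = \frac{1208}{3}$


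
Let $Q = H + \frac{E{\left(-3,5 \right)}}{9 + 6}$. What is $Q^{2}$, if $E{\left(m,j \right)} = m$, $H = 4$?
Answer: $\frac{361}{25} \approx 14.44$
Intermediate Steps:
$Q = \frac{19}{5}$ ($Q = 4 - \frac{3}{9 + 6} = 4 - \frac{3}{15} = 4 - \frac{1}{5} = \frac{19}{5} \approx 3.8$)
$Q^{2} = \left(\frac{19}{5}\right)^{2} = \frac{361}{25}$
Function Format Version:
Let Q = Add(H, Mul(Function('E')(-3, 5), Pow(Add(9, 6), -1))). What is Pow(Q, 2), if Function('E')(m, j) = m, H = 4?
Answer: Rational(361, 25) ≈ 14.440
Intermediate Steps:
Q = Rational(19, 5) (Q = Add(4, Mul(-3, Pow(Add(9, 6), -1))) = Add(4, Mul(-3, Pow(15, -1))) = Add(4, Mul(-3, Rational(1, 15))) = Add(4, Rational(-1, 5)) = Rational(19, 5) ≈ 3.8000)
Pow(Q, 2) = Pow(Rational(19, 5), 2) = Rational(361, 25)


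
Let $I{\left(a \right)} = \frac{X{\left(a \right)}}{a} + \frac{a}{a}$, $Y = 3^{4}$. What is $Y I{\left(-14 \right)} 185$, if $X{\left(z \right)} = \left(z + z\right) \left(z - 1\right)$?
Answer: $-434565$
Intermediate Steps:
$X{\left(z \right)} = 2 z \left(-1 + z\right)$
$Y = 81$
$I{\left(a \right)} = -1 + 2 a$ ($I{\left(a \right)} = \frac{2 a \left(-1 + a\right)}{a} + \frac{a}{a} = \left(-2 + 2 a\right) + 1 = -1 + 2 a$)
$Y I{\left(-14 \right)} 185 = 81 \left(-1 + 2 \left(-14\right)\right) 185 = 81 \left(-1 - 28\right) 185 = 81 \left(-29\right) 185 = \left(-2349\right) 185 = -434565$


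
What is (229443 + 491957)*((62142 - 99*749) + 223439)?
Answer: 152525602000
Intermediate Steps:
(229443 + 491957)*((62142 - 99*749) + 223439) = 721400*((62142 - 1*74151) + 223439) = 721400*((62142 - 74151) + 223439) = 721400*(-12009 + 223439) = 721400*211430 = 152525602000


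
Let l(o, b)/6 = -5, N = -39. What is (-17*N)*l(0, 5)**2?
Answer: 596700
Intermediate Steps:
l(o, b) = -30 (l(o, b) = 6*(-5) = -30)
(-17*N)*l(0, 5)**2 = -17*(-39)*(-30)**2 = 663*900 = 596700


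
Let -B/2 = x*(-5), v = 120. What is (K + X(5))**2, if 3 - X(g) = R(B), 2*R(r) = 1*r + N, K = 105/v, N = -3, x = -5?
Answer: 59049/64 ≈ 922.64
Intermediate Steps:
K = 7/8 (K = 105/120 = 105*(1/120) = 7/8 ≈ 0.87500)
B = -50 (B = -(-10)*(-5) = -2*25 = -50)
R(r) = -3/2 + r/2 (R(r) = (1*r - 3)/2 = (r - 3)/2 = (-3 + r)/2 = -3/2 + r/2)
X(g) = 59/2 (X(g) = 3 - (-3/2 + (1/2)*(-50)) = 3 - (-3/2 - 25) = 3 - 1*(-53/2) = 3 + 53/2 = 59/2)
(K + X(5))**2 = (7/8 + 59/2)**2 = (243/8)**2 = 59049/64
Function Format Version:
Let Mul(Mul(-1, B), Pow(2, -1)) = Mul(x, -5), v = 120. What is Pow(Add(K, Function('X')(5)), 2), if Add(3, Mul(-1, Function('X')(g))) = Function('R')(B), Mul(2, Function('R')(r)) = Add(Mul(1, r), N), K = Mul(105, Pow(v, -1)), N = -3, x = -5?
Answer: Rational(59049, 64) ≈ 922.64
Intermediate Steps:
K = Rational(7, 8) (K = Mul(105, Pow(120, -1)) = Mul(105, Rational(1, 120)) = Rational(7, 8) ≈ 0.87500)
B = -50 (B = Mul(-2, Mul(-5, -5)) = Mul(-2, 25) = -50)
Function('R')(r) = Add(Rational(-3, 2), Mul(Rational(1, 2), r)) (Function('R')(r) = Mul(Rational(1, 2), Add(Mul(1, r), -3)) = Mul(Rational(1, 2), Add(r, -3)) = Mul(Rational(1, 2), Add(-3, r)) = Add(Rational(-3, 2), Mul(Rational(1, 2), r)))
Function('X')(g) = Rational(59, 2) (Function('X')(g) = Add(3, Mul(-1, Add(Rational(-3, 2), Mul(Rational(1, 2), -50)))) = Add(3, Mul(-1, Add(Rational(-3, 2), -25))) = Add(3, Mul(-1, Rational(-53, 2))) = Add(3, Rational(53, 2)) = Rational(59, 2))
Pow(Add(K, Function('X')(5)), 2) = Pow(Add(Rational(7, 8), Rational(59, 2)), 2) = Pow(Rational(243, 8), 2) = Rational(59049, 64)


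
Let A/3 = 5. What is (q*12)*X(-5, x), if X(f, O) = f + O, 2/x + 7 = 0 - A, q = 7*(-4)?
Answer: 18816/11 ≈ 1710.5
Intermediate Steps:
A = 15 (A = 3*5 = 15)
q = -28
x = -1/11 (x = 2/(-7 + (0 - 1*15)) = 2/(-7 + (0 - 15)) = 2/(-7 - 15) = 2/(-22) = 2*(-1/22) = -1/11 ≈ -0.090909)
X(f, O) = O + f
(q*12)*X(-5, x) = (-28*12)*(-1/11 - 5) = -336*(-56/11) = 18816/11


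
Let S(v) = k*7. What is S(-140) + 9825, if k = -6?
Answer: 9783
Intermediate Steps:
S(v) = -42 (S(v) = -6*7 = -42)
S(-140) + 9825 = -42 + 9825 = 9783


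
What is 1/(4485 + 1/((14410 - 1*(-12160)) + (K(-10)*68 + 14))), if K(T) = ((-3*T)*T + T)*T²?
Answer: 2081416/9335150759 ≈ 0.00022297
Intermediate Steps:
K(T) = T²*(T - 3*T²) (K(T) = (-3*T² + T)*T² = (T - 3*T²)*T² = T²*(T - 3*T²))
1/(4485 + 1/((14410 - 1*(-12160)) + (K(-10)*68 + 14))) = 1/(4485 + 1/((14410 - 1*(-12160)) + (((-10)³*(1 - 3*(-10)))*68 + 14))) = 1/(4485 + 1/((14410 + 12160) + (-1000*(1 + 30)*68 + 14))) = 1/(4485 + 1/(26570 + (-1000*31*68 + 14))) = 1/(4485 + 1/(26570 + (-31000*68 + 14))) = 1/(4485 + 1/(26570 + (-2108000 + 14))) = 1/(4485 + 1/(26570 - 2107986)) = 1/(4485 + 1/(-2081416)) = 1/(4485 - 1/2081416) = 1/(9335150759/2081416) = 2081416/9335150759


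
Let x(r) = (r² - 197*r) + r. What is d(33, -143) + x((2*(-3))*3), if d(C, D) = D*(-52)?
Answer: 11288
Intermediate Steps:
d(C, D) = -52*D
x(r) = r² - 196*r
d(33, -143) + x((2*(-3))*3) = -52*(-143) + ((2*(-3))*3)*(-196 + (2*(-3))*3) = 7436 + (-6*3)*(-196 - 6*3) = 7436 - 18*(-196 - 18) = 7436 - 18*(-214) = 7436 + 3852 = 11288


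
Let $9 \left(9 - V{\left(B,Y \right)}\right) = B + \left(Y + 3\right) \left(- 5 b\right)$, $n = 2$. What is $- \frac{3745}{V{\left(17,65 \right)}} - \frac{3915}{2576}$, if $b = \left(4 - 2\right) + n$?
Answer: $- \frac{1443735}{57316} \approx -25.189$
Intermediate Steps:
$b = 4$ ($b = \left(4 - 2\right) + 2 = 2 + 2 = 4$)
$V{\left(B,Y \right)} = \frac{47}{3} - \frac{B}{9} + \frac{20 Y}{9}$ ($V{\left(B,Y \right)} = 9 - \frac{B + \left(Y + 3\right) \left(\left(-5\right) 4\right)}{9} = 9 - \frac{B + \left(3 + Y\right) \left(-20\right)}{9} = 9 - \frac{B - \left(60 + 20 Y\right)}{9} = 9 - \frac{-60 + B - 20 Y}{9} = 9 + \left(\frac{20}{3} - \frac{B}{9} + \frac{20 Y}{9}\right) = \frac{47}{3} - \frac{B}{9} + \frac{20 Y}{9}$)
$- \frac{3745}{V{\left(17,65 \right)}} - \frac{3915}{2576} = - \frac{3745}{\frac{47}{3} - \frac{17}{9} + \frac{20}{9} \cdot 65} - \frac{3915}{2576} = - \frac{3745}{\frac{47}{3} - \frac{17}{9} + \frac{1300}{9}} - \frac{3915}{2576} = - \frac{3745}{\frac{1424}{9}} - \frac{3915}{2576} = \left(-3745\right) \frac{9}{1424} - \frac{3915}{2576} = - \frac{33705}{1424} - \frac{3915}{2576} = - \frac{1443735}{57316}$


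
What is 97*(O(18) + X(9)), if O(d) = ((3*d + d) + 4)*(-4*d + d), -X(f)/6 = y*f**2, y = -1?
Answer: -350946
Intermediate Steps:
X(f) = 6*f**2 (X(f) = -(-6)*f**2 = 6*f**2)
O(d) = -3*d*(4 + 4*d) (O(d) = (4*d + 4)*(-3*d) = (4 + 4*d)*(-3*d) = -3*d*(4 + 4*d))
97*(O(18) + X(9)) = 97*(-12*18*(1 + 18) + 6*9**2) = 97*(-12*18*19 + 6*81) = 97*(-4104 + 486) = 97*(-3618) = -350946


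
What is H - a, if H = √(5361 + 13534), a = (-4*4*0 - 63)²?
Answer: -3969 + √18895 ≈ -3831.5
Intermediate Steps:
a = 3969 (a = (-16*0 - 63)² = (0 - 63)² = (-63)² = 3969)
H = √18895 ≈ 137.46
H - a = √18895 - 1*3969 = √18895 - 3969 = -3969 + √18895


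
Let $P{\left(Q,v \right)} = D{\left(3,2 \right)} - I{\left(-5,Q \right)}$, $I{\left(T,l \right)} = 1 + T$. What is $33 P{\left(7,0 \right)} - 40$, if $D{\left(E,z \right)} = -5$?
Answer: $-73$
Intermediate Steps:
$P{\left(Q,v \right)} = -1$ ($P{\left(Q,v \right)} = -5 - \left(1 - 5\right) = -5 - -4 = -5 + 4 = -1$)
$33 P{\left(7,0 \right)} - 40 = 33 \left(-1\right) - 40 = -33 - 40 = -73$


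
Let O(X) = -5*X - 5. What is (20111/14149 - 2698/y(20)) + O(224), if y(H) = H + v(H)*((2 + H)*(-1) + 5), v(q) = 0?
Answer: -178062141/141490 ≈ -1258.5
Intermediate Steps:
y(H) = H (y(H) = H + 0*((2 + H)*(-1) + 5) = H + 0*((-2 - H) + 5) = H + 0*(3 - H) = H + 0 = H)
O(X) = -5 - 5*X
(20111/14149 - 2698/y(20)) + O(224) = (20111/14149 - 2698/20) + (-5 - 5*224) = (20111*(1/14149) - 2698*1/20) + (-5 - 1120) = (20111/14149 - 1349/10) - 1125 = -18885891/141490 - 1125 = -178062141/141490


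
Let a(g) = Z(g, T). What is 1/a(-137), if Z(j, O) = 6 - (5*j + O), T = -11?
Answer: 1/702 ≈ 0.0014245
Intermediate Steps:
Z(j, O) = 6 - O - 5*j (Z(j, O) = 6 - (O + 5*j) = 6 + (-O - 5*j) = 6 - O - 5*j)
a(g) = 17 - 5*g (a(g) = 6 - 1*(-11) - 5*g = 6 + 11 - 5*g = 17 - 5*g)
1/a(-137) = 1/(17 - 5*(-137)) = 1/(17 + 685) = 1/702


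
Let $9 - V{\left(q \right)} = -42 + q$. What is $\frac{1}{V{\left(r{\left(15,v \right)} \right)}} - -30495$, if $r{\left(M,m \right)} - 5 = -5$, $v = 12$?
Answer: $\frac{1555246}{51} \approx 30495.0$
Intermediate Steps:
$r{\left(M,m \right)} = 0$ ($r{\left(M,m \right)} = 5 - 5 = 0$)
$V{\left(q \right)} = 51 - q$ ($V{\left(q \right)} = 9 - \left(-42 + q\right) = 51 - q$)
$\frac{1}{V{\left(r{\left(15,v \right)} \right)}} - -30495 = \frac{1}{51 - 0} - -30495 = \frac{1}{51 + 0} + 30495 = \frac{1}{51} + 30495 = \frac{1555246}{51}$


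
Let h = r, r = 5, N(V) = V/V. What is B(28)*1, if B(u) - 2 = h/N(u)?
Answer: 7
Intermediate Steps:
N(V) = 1
h = 5
B(u) = 7 (B(u) = 2 + 5/1 = 2 + 5*1 = 2 + 5 = 7)
B(28)*1 = 7*1 = 7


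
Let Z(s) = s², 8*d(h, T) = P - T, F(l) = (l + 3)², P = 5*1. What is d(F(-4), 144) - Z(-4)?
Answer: -267/8 ≈ -33.375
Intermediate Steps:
P = 5
F(l) = (3 + l)²
d(h, T) = 5/8 - T/8 (d(h, T) = (5 - T)/8 = 5/8 - T/8)
d(F(-4), 144) - Z(-4) = (5/8 - ⅛*144) - 1*(-4)² = (5/8 - 18) - 1*16 = -139/8 - 16 = -267/8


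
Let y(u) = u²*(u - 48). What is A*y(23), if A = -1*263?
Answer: 3478175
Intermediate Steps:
A = -263
y(u) = u²*(-48 + u)
A*y(23) = -263*23²*(-48 + 23) = -139127*(-25) = -263*(-13225) = 3478175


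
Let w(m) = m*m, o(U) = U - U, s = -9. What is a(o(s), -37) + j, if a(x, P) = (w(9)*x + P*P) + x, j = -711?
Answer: 658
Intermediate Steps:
o(U) = 0
w(m) = m²
a(x, P) = P² + 82*x (a(x, P) = (9²*x + P*P) + x = (81*x + P²) + x = (P² + 81*x) + x = P² + 82*x)
a(o(s), -37) + j = ((-37)² + 82*0) - 711 = (1369 + 0) - 711 = 1369 - 711 = 658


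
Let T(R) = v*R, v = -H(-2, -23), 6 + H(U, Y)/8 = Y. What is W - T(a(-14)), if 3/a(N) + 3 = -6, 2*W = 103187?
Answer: 310025/6 ≈ 51671.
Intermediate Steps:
W = 103187/2 (W = (1/2)*103187 = 103187/2 ≈ 51594.)
a(N) = -1/3 (a(N) = 3/(-3 - 6) = 3/(-9) = 3*(-1/9) = -1/3)
H(U, Y) = -48 + 8*Y
v = 232 (v = -(-48 + 8*(-23)) = -(-48 - 184) = -1*(-232) = 232)
T(R) = 232*R
W - T(a(-14)) = 103187/2 - 232*(-1)/3 = 103187/2 - 1*(-232/3) = 103187/2 + 232/3 = 310025/6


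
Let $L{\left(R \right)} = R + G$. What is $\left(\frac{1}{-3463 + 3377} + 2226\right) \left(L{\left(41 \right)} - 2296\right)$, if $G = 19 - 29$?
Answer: $- \frac{433600275}{86} \approx -5.0419 \cdot 10^{6}$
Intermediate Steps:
$G = -10$ ($G = 19 - 29 = -10$)
$L{\left(R \right)} = -10 + R$ ($L{\left(R \right)} = R - 10 = -10 + R$)
$\left(\frac{1}{-3463 + 3377} + 2226\right) \left(L{\left(41 \right)} - 2296\right) = \left(\frac{1}{-3463 + 3377} + 2226\right) \left(\left(-10 + 41\right) - 2296\right) = \left(\frac{1}{-86} + 2226\right) \left(31 - 2296\right) = \left(- \frac{1}{86} + 2226\right) \left(-2265\right) = \frac{191435}{86} \left(-2265\right) = - \frac{433600275}{86}$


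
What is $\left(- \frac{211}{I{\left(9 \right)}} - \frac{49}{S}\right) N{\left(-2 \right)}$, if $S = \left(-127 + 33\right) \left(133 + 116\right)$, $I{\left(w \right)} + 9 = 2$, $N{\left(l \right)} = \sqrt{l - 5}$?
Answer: $\frac{4939009 i \sqrt{7}}{163842} \approx 79.756 i$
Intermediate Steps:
$N{\left(l \right)} = \sqrt{-5 + l}$
$I{\left(w \right)} = -7$ ($I{\left(w \right)} = -9 + 2 = -7$)
$S = -23406$ ($S = \left(-94\right) 249 = -23406$)
$\left(- \frac{211}{I{\left(9 \right)}} - \frac{49}{S}\right) N{\left(-2 \right)} = \left(- \frac{211}{-7} - \frac{49}{-23406}\right) \sqrt{-5 - 2} = \left(\left(-211\right) \left(- \frac{1}{7}\right) - - \frac{49}{23406}\right) \sqrt{-7} = \left(\frac{211}{7} + \frac{49}{23406}\right) i \sqrt{7} = \frac{4939009 i \sqrt{7}}{163842}$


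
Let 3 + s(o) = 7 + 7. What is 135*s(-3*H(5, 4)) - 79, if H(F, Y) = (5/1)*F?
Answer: 1406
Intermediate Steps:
H(F, Y) = 5*F (H(F, Y) = (1*5)*F = 5*F)
s(o) = 11 (s(o) = -3 + (7 + 7) = -3 + 14 = 11)
135*s(-3*H(5, 4)) - 79 = 135*11 - 79 = 1485 - 79 = 1406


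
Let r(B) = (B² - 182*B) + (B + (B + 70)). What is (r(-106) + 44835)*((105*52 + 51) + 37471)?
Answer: 3233149022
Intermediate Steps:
r(B) = 70 + B² - 180*B (r(B) = (B² - 182*B) + (B + (70 + B)) = (B² - 182*B) + (70 + 2*B) = 70 + B² - 180*B)
(r(-106) + 44835)*((105*52 + 51) + 37471) = ((70 + (-106)² - 180*(-106)) + 44835)*((105*52 + 51) + 37471) = ((70 + 11236 + 19080) + 44835)*((5460 + 51) + 37471) = (30386 + 44835)*(5511 + 37471) = 75221*42982 = 3233149022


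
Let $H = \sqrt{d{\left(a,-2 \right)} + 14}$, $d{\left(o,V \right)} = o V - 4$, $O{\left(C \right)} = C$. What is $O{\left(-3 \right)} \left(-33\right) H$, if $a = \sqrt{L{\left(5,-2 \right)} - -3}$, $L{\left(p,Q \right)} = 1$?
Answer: $99 \sqrt{6} \approx 242.5$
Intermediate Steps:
$a = 2$ ($a = \sqrt{1 - -3} = \sqrt{1 + \left(-1 + 4\right)} = \sqrt{1 + 3} = \sqrt{4} = 2$)
$d{\left(o,V \right)} = -4 + V o$ ($d{\left(o,V \right)} = V o - 4 = -4 + V o$)
$H = \sqrt{6}$ ($H = \sqrt{\left(-4 - 4\right) + 14} = \sqrt{-8 + 14} = \sqrt{6} \approx 2.4495$)
$O{\left(-3 \right)} \left(-33\right) H = \left(-3\right) \left(-33\right) \sqrt{6} = 99 \sqrt{6}$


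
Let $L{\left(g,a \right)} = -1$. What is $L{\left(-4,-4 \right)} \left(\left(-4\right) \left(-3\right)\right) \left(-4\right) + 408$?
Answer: $456$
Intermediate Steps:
$L{\left(-4,-4 \right)} \left(\left(-4\right) \left(-3\right)\right) \left(-4\right) + 408 = - \left(-4\right) \left(-3\right) \left(-4\right) + 408 = \left(-1\right) 12 \left(-4\right) + 408 = \left(-12\right) \left(-4\right) + 408 = 48 + 408 = 456$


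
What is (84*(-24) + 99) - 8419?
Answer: -10336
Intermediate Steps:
(84*(-24) + 99) - 8419 = (-2016 + 99) - 8419 = -1917 - 8419 = -10336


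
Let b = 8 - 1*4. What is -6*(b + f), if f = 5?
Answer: -54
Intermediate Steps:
b = 4 (b = 8 - 4 = 4)
-6*(b + f) = -6*(4 + 5) = -6*9 = -54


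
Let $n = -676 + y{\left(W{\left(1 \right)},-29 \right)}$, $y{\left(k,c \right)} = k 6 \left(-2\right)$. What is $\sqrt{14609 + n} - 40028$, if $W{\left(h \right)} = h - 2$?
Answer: $-40028 + \sqrt{13945} \approx -39910.0$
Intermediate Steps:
$W{\left(h \right)} = -2 + h$
$y{\left(k,c \right)} = - 12 k$ ($y{\left(k,c \right)} = 6 k \left(-2\right) = - 12 k$)
$n = -664$ ($n = -676 - 12 \left(-2 + 1\right) = -676 - -12 = -676 + 12 = -664$)
$\sqrt{14609 + n} - 40028 = \sqrt{14609 - 664} - 40028 = \sqrt{13945} - 40028 = -40028 + \sqrt{13945}$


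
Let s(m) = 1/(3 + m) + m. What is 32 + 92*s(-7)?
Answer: -635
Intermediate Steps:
s(m) = m + 1/(3 + m)
32 + 92*s(-7) = 32 + 92*((1 + (-7)² + 3*(-7))/(3 - 7)) = 32 + 92*((1 + 49 - 21)/(-4)) = 32 + 92*(-¼*29) = 32 + 92*(-29/4) = 32 - 667 = -635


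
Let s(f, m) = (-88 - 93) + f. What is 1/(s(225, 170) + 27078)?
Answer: 1/27122 ≈ 3.6870e-5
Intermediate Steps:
s(f, m) = -181 + f
1/(s(225, 170) + 27078) = 1/((-181 + 225) + 27078) = 1/(44 + 27078) = 1/27122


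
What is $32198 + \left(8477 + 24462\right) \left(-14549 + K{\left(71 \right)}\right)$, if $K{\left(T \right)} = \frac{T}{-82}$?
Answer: $- \frac{39296518335}{82} \approx -4.7923 \cdot 10^{8}$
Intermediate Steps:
$K{\left(T \right)} = - \frac{T}{82}$ ($K{\left(T \right)} = T \left(- \frac{1}{82}\right) = - \frac{T}{82}$)
$32198 + \left(8477 + 24462\right) \left(-14549 + K{\left(71 \right)}\right) = 32198 + \left(8477 + 24462\right) \left(-14549 - \frac{71}{82}\right) = 32198 + 32939 \left(-14549 - \frac{71}{82}\right) = 32198 + 32939 \left(- \frac{1193089}{82}\right) = 32198 - \frac{39299158571}{82} = - \frac{39296518335}{82}$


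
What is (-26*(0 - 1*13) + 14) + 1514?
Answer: 1866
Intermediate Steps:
(-26*(0 - 1*13) + 14) + 1514 = (-26*(0 - 13) + 14) + 1514 = (-26*(-13) + 14) + 1514 = (338 + 14) + 1514 = 352 + 1514 = 1866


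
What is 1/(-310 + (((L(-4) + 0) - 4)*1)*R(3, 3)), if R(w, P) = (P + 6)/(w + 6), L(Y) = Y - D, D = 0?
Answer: -1/318 ≈ -0.0031447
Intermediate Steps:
L(Y) = Y (L(Y) = Y - 1*0 = Y + 0 = Y)
R(w, P) = (6 + P)/(6 + w)
1/(-310 + (((L(-4) + 0) - 4)*1)*R(3, 3)) = 1/(-310 + (((-4 + 0) - 4)*1)*((6 + 3)/(6 + 3))) = 1/(-310 + ((-4 - 4)*1)*(9/9)) = 1/(-310 + (-8*1)*((1/9)*9)) = 1/(-310 - 8*1) = 1/(-310 - 8) = 1/(-318) = -1/318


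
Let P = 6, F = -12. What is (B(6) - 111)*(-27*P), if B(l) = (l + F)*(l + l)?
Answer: 29646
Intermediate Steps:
B(l) = 2*l*(-12 + l) (B(l) = (l - 12)*(l + l) = (-12 + l)*(2*l) = 2*l*(-12 + l))
(B(6) - 111)*(-27*P) = (2*6*(-12 + 6) - 111)*(-27*6) = (2*6*(-6) - 111)*(-162) = (-72 - 111)*(-162) = -183*(-162) = 29646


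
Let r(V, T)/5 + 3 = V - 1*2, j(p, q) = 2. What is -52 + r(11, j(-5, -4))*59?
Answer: 1718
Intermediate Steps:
r(V, T) = -25 + 5*V (r(V, T) = -15 + 5*(V - 1*2) = -15 + 5*(V - 2) = -15 + 5*(-2 + V) = -15 + (-10 + 5*V) = -25 + 5*V)
-52 + r(11, j(-5, -4))*59 = -52 + (-25 + 5*11)*59 = -52 + (-25 + 55)*59 = -52 + 30*59 = -52 + 1770 = 1718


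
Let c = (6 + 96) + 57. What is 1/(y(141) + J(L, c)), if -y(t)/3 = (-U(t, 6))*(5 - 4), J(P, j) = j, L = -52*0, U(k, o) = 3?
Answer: 1/168 ≈ 0.0059524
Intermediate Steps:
L = 0
c = 159 (c = 102 + 57 = 159)
y(t) = 9 (y(t) = -3*(-1*3)*(5 - 4) = -(-9) = -3*(-3) = 9)
1/(y(141) + J(L, c)) = 1/(9 + 159) = 1/168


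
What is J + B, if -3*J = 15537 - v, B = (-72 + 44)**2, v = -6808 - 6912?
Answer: -26905/3 ≈ -8968.3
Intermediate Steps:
v = -13720
B = 784 (B = (-28)**2 = 784)
J = -29257/3 (J = -(15537 - 1*(-13720))/3 = -(15537 + 13720)/3 = -1/3*29257 = -29257/3 ≈ -9752.3)
J + B = -29257/3 + 784 = -26905/3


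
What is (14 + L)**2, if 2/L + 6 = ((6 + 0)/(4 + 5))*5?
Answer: 2809/16 ≈ 175.56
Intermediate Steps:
L = -3/4 (L = 2/(-6 + ((6 + 0)/(4 + 5))*5) = 2/(-6 + (6/9)*5) = 2/(-6 + (6*(1/9))*5) = 2/(-6 + (2/3)*5) = 2/(-6 + 10/3) = 2/(-8/3) = 2*(-3/8) = -3/4 ≈ -0.75000)
(14 + L)**2 = (14 - 3/4)**2 = (53/4)**2 = 2809/16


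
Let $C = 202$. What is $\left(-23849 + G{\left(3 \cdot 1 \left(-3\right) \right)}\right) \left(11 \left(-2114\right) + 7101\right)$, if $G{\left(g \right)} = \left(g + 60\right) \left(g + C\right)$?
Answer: $226238918$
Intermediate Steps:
$G{\left(g \right)} = \left(60 + g\right) \left(202 + g\right)$ ($G{\left(g \right)} = \left(g + 60\right) \left(g + 202\right) = \left(60 + g\right) \left(202 + g\right)$)
$\left(-23849 + G{\left(3 \cdot 1 \left(-3\right) \right)}\right) \left(11 \left(-2114\right) + 7101\right) = \left(-23849 + \left(12120 + \left(3 \cdot 1 \left(-3\right)\right)^{2} + 262 \cdot 3 \cdot 1 \left(-3\right)\right)\right) \left(11 \left(-2114\right) + 7101\right) = \left(-23849 + \left(12120 + \left(3 \left(-3\right)\right)^{2} + 262 \cdot 3 \left(-3\right)\right)\right) \left(-23254 + 7101\right) = \left(-23849 + \left(12120 + \left(-9\right)^{2} + 262 \left(-9\right)\right)\right) \left(-16153\right) = \left(-23849 + \left(12120 + 81 - 2358\right)\right) \left(-16153\right) = \left(-23849 + 9843\right) \left(-16153\right) = \left(-14006\right) \left(-16153\right) = 226238918$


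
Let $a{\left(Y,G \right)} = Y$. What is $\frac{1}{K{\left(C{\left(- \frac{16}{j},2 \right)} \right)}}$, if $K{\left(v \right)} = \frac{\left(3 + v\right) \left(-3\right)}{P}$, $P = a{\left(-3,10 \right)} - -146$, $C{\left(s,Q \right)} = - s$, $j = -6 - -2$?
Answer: $\frac{143}{3} \approx 47.667$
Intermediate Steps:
$j = -4$ ($j = -6 + 2 = -4$)
$P = 143$ ($P = -3 - -146 = -3 + 146 = 143$)
$K{\left(v \right)} = - \frac{9}{143} - \frac{3 v}{143}$ ($K{\left(v \right)} = \frac{\left(3 + v\right) \left(-3\right)}{143} = \left(-9 - 3 v\right) \frac{1}{143} = - \frac{9}{143} - \frac{3 v}{143}$)
$\frac{1}{K{\left(C{\left(- \frac{16}{j},2 \right)} \right)}} = \frac{1}{- \frac{9}{143} - \frac{3 \left(- \frac{-16}{-4}\right)}{143}} = \frac{1}{- \frac{9}{143} - \frac{3 \left(- \frac{\left(-16\right) \left(-1\right)}{4}\right)}{143}} = \frac{1}{- \frac{9}{143} - \frac{3 \left(\left(-1\right) 4\right)}{143}} = \frac{1}{- \frac{9}{143} - - \frac{12}{143}} = \frac{1}{- \frac{9}{143} + \frac{12}{143}} = \frac{1}{\frac{3}{143}} = \frac{143}{3}$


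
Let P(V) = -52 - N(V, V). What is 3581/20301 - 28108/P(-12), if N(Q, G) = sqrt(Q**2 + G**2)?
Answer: 1855057382/3065451 - 21081*sqrt(2)/151 ≈ 407.71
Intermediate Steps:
N(Q, G) = sqrt(G**2 + Q**2)
P(V) = -52 - sqrt(2)*sqrt(V**2) (P(V) = -52 - sqrt(V**2 + V**2) = -52 - sqrt(2*V**2) = -52 - sqrt(2)*sqrt(V**2))
3581/20301 - 28108/P(-12) = 3581/20301 - 28108/(-52 - sqrt(2)*sqrt((-12)**2)) = 3581*(1/20301) - 28108/(-52 - sqrt(2)*sqrt(144)) = 3581/20301 - 28108/(-52 - 1*sqrt(2)*12) = 3581/20301 - 28108/(-52 - 12*sqrt(2))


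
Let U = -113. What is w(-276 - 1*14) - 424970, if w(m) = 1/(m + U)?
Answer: -171262911/403 ≈ -4.2497e+5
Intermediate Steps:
w(m) = 1/(-113 + m) (w(m) = 1/(m - 113) = 1/(-113 + m))
w(-276 - 1*14) - 424970 = 1/(-113 + (-276 - 1*14)) - 424970 = 1/(-113 + (-276 - 14)) - 424970 = 1/(-113 - 290) - 424970 = 1/(-403) - 424970 = -1/403 - 424970 = -171262911/403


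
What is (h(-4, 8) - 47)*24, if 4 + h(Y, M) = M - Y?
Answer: -936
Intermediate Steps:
h(Y, M) = -4 + M - Y (h(Y, M) = -4 + (M - Y) = -4 + M - Y)
(h(-4, 8) - 47)*24 = ((-4 + 8 - 1*(-4)) - 47)*24 = ((-4 + 8 + 4) - 47)*24 = (8 - 47)*24 = -39*24 = -936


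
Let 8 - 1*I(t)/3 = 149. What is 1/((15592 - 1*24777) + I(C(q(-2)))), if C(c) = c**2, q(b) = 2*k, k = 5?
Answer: -1/9608 ≈ -0.00010408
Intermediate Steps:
q(b) = 10 (q(b) = 2*5 = 10)
I(t) = -423 (I(t) = 24 - 3*149 = 24 - 447 = -423)
1/((15592 - 1*24777) + I(C(q(-2)))) = 1/((15592 - 1*24777) - 423) = 1/((15592 - 24777) - 423) = 1/(-9185 - 423) = 1/(-9608) = -1/9608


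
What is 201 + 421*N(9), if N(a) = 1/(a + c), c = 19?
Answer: 6049/28 ≈ 216.04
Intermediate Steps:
N(a) = 1/(19 + a) (N(a) = 1/(a + 19) = 1/(19 + a))
201 + 421*N(9) = 201 + 421/(19 + 9) = 201 + 421/28 = 6049/28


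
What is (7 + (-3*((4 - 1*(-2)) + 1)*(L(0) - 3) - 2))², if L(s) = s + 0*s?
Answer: 4624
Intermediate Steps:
L(s) = s (L(s) = s + 0 = s)
(7 + (-3*((4 - 1*(-2)) + 1)*(L(0) - 3) - 2))² = (7 + (-3*((4 - 1*(-2)) + 1)*(0 - 3) - 2))² = (7 + (-3*((4 + 2) + 1)*(-3) - 2))² = (7 + (-3*(6 + 1)*(-3) - 2))² = (7 + (-21*(-3) - 2))² = (7 + (-3*(-21) - 2))² = (7 + (63 - 2))² = (7 + 61)² = 68² = 4624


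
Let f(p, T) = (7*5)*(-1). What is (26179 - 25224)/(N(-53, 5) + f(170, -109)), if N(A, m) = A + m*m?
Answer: -955/63 ≈ -15.159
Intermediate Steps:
N(A, m) = A + m²
f(p, T) = -35 (f(p, T) = 35*(-1) = -35)
(26179 - 25224)/(N(-53, 5) + f(170, -109)) = (26179 - 25224)/((-53 + 5²) - 35) = 955/((-53 + 25) - 35) = 955/(-28 - 35) = 955/(-63) = 955*(-1/63) = -955/63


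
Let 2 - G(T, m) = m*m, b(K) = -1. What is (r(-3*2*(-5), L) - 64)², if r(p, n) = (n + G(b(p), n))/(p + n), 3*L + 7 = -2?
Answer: 3020644/729 ≈ 4143.5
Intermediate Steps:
L = -3 (L = -7/3 + (⅓)*(-2) = -7/3 - ⅔ = -3)
G(T, m) = 2 - m² (G(T, m) = 2 - m*m = 2 - m²)
r(p, n) = (2 + n - n²)/(n + p) (r(p, n) = (n + (2 - n²))/(p + n) = (2 + n - n²)/(n + p))
(r(-3*2*(-5), L) - 64)² = ((2 - 3 - 1*(-3)²)/(-3 - 3*2*(-5)) - 64)² = ((2 - 3 - 1*9)/(-3 - 6*(-5)) - 64)² = ((2 - 3 - 9)/(-3 + 30) - 64)² = (-10/27 - 64)² = (-1738/27)² = 3020644/729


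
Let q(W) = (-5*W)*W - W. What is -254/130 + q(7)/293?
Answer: -53591/19045 ≈ -2.8139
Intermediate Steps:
q(W) = -W - 5*W**2 (q(W) = -5*W**2 - W = -W - 5*W**2)
-254/130 + q(7)/293 = -254/130 - 1*7*(1 + 5*7)/293 = -254*1/130 - 1*7*(1 + 35)*(1/293) = -127/65 - 1*7*36*(1/293) = -127/65 - 252*1/293 = -127/65 - 252/293 = -53591/19045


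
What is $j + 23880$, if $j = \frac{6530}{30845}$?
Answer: $\frac{147317026}{6169} \approx 23880.0$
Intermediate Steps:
$j = \frac{1306}{6169}$ ($j = 6530 \cdot \frac{1}{30845} = \frac{1306}{6169} \approx 0.2117$)
$j + 23880 = \frac{1306}{6169} + 23880 = \frac{147317026}{6169}$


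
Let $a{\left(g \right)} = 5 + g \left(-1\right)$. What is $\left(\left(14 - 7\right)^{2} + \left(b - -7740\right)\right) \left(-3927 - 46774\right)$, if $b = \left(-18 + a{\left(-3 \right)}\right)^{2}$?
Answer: $-399980189$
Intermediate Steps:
$a{\left(g \right)} = 5 - g$
$b = 100$ ($b = \left(-18 + \left(5 - -3\right)\right)^{2} = \left(-18 + \left(5 + 3\right)\right)^{2} = \left(-18 + 8\right)^{2} = \left(-10\right)^{2} = 100$)
$\left(\left(14 - 7\right)^{2} + \left(b - -7740\right)\right) \left(-3927 - 46774\right) = \left(\left(14 - 7\right)^{2} + \left(100 - -7740\right)\right) \left(-3927 - 46774\right) = \left(7^{2} + \left(100 + 7740\right)\right) \left(-50701\right) = \left(49 + 7840\right) \left(-50701\right) = 7889 \left(-50701\right) = -399980189$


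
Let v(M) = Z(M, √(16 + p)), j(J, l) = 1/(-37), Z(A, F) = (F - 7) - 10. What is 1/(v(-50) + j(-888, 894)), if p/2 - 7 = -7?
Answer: -37/482 ≈ -0.076764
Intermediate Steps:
p = 0 (p = 14 + 2*(-7) = 14 - 14 = 0)
Z(A, F) = -17 + F (Z(A, F) = (-7 + F) - 10 = -17 + F)
j(J, l) = -1/37
v(M) = -13 (v(M) = -17 + √(16 + 0) = -17 + √16 = -17 + 4 = -13)
1/(v(-50) + j(-888, 894)) = 1/(-13 - 1/37) = 1/(-482/37) = -37/482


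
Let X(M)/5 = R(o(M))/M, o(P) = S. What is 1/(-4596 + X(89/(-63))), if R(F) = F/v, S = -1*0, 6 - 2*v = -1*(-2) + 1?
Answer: -1/4596 ≈ -0.00021758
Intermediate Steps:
v = 3/2 (v = 3 - (-1*(-2) + 1)/2 = 3 - (2 + 1)/2 = 3 - 1/2*3 = 3 - 3/2 = 3/2 ≈ 1.5000)
S = 0
o(P) = 0
R(F) = 2*F/3 (R(F) = F/(3/2) = F*(2/3) = 2*F/3)
X(M) = 0 (X(M) = 5*(((2/3)*0)/M) = 5*(0/M) = 5*0 = 0)
1/(-4596 + X(89/(-63))) = 1/(-4596 + 0) = 1/(-4596) = -1/4596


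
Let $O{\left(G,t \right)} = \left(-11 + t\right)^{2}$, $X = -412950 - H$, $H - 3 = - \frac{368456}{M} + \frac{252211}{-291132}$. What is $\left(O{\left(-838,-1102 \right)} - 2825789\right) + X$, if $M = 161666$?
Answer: $- \frac{47065436497392329}{23533072956} \approx -2.0 \cdot 10^{6}$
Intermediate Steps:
$H = - \frac{3422418991}{23533072956}$ ($H = 3 + \left(- \frac{368456}{161666} + \frac{252211}{-291132}\right) = 3 + \left(\left(-368456\right) \frac{1}{161666} + 252211 \left(- \frac{1}{291132}\right)\right) = 3 - \frac{74021637859}{23533072956} = - \frac{3422418991}{23533072956} \approx -0.14543$)
$X = - \frac{9717979054761209}{23533072956}$ ($X = -412950 - - \frac{3422418991}{23533072956} = -412950 + \frac{3422418991}{23533072956} = - \frac{9717979054761209}{23533072956} \approx -4.1295 \cdot 10^{5}$)
$\left(O{\left(-838,-1102 \right)} - 2825789\right) + X = \left(\left(-11 - 1102\right)^{2} - 2825789\right) - \frac{9717979054761209}{23533072956} = \left(\left(-1113\right)^{2} - 2825789\right) - \frac{9717979054761209}{23533072956} = \left(1238769 - 2825789\right) - \frac{9717979054761209}{23533072956} = -1587020 - \frac{9717979054761209}{23533072956} = - \frac{47065436497392329}{23533072956}$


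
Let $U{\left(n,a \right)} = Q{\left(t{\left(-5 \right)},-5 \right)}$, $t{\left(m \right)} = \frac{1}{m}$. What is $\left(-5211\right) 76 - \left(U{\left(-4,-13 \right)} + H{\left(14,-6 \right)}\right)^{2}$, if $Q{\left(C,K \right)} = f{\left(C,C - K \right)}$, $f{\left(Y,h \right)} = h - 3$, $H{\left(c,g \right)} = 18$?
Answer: $- \frac{9910701}{25} \approx -3.9643 \cdot 10^{5}$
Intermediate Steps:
$f{\left(Y,h \right)} = -3 + h$
$Q{\left(C,K \right)} = -3 + C - K$ ($Q{\left(C,K \right)} = -3 + \left(C - K\right) = -3 + C - K$)
$U{\left(n,a \right)} = \frac{9}{5}$ ($U{\left(n,a \right)} = -3 + \frac{1}{-5} - -5 = -3 - \frac{1}{5} + 5 = \frac{9}{5}$)
$\left(-5211\right) 76 - \left(U{\left(-4,-13 \right)} + H{\left(14,-6 \right)}\right)^{2} = \left(-5211\right) 76 - \left(\frac{9}{5} + 18\right)^{2} = -396036 - \left(\frac{99}{5}\right)^{2} = -396036 - \frac{9801}{25} = - \frac{9910701}{25}$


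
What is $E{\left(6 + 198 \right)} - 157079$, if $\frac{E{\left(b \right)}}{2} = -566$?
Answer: $-158211$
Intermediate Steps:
$E{\left(b \right)} = -1132$ ($E{\left(b \right)} = 2 \left(-566\right) = -1132$)
$E{\left(6 + 198 \right)} - 157079 = -1132 - 157079 = -158211$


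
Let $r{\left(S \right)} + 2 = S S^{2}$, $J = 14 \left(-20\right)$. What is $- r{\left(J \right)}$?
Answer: $21952002$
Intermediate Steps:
$J = -280$
$r{\left(S \right)} = -2 + S^{3}$ ($r{\left(S \right)} = -2 + S S^{2} = -2 + S^{3}$)
$- r{\left(J \right)} = - (-2 + \left(-280\right)^{3}) = - (-2 - 21952000) = \left(-1\right) \left(-21952002\right) = 21952002$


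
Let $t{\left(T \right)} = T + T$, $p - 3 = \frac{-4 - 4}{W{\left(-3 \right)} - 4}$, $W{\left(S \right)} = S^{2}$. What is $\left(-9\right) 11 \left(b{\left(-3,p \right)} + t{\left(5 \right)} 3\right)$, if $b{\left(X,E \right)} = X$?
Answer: $-2673$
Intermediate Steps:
$p = \frac{7}{5}$ ($p = 3 + \frac{-4 - 4}{\left(-3\right)^{2} - 4} = 3 - \frac{8}{9 - 4} = 3 - \frac{8}{5} = \frac{7}{5} \approx 1.4$)
$t{\left(T \right)} = 2 T$
$\left(-9\right) 11 \left(b{\left(-3,p \right)} + t{\left(5 \right)} 3\right) = \left(-9\right) 11 \left(-3 + 2 \cdot 5 \cdot 3\right) = - 99 \left(-3 + 10 \cdot 3\right) = - 99 \left(-3 + 30\right) = \left(-99\right) 27 = -2673$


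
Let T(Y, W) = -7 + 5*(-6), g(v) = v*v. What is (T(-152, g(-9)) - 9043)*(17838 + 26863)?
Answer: -405885080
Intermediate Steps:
g(v) = v²
T(Y, W) = -37 (T(Y, W) = -7 - 30 = -37)
(T(-152, g(-9)) - 9043)*(17838 + 26863) = (-37 - 9043)*(17838 + 26863) = -9080*44701 = -405885080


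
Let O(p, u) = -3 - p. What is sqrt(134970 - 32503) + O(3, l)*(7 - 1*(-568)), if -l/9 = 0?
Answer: -3450 + sqrt(102467) ≈ -3129.9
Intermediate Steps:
l = 0 (l = -9*0 = 0)
sqrt(134970 - 32503) + O(3, l)*(7 - 1*(-568)) = sqrt(134970 - 32503) + (-3 - 1*3)*(7 - 1*(-568)) = sqrt(102467) + (-3 - 3)*(7 + 568) = sqrt(102467) - 6*575 = sqrt(102467) - 3450 = -3450 + sqrt(102467)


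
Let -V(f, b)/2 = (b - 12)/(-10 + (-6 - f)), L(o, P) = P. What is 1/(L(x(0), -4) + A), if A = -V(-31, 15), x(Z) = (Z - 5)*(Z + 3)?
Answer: -5/18 ≈ -0.27778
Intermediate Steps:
x(Z) = (-5 + Z)*(3 + Z)
V(f, b) = -2*(-12 + b)/(-16 - f) (V(f, b) = -2*(b - 12)/(-10 + (-6 - f)) = -2*(-12 + b)/(-16 - f))
A = 2/5 (A = -2*(-12 + 15)/(16 - 31) = -2*3/(-15) = -2*(-1)*3/15 = -1*(-2/5) = 2/5 ≈ 0.40000)
1/(L(x(0), -4) + A) = 1/(-4 + 2/5) = 1/(-18/5) = -5/18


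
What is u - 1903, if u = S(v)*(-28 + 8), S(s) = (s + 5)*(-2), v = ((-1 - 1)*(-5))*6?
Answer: 697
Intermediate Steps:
v = 60 (v = -2*(-5)*6 = 10*6 = 60)
S(s) = -10 - 2*s (S(s) = (5 + s)*(-2) = -10 - 2*s)
u = 2600 (u = (-10 - 2*60)*(-28 + 8) = (-10 - 120)*(-20) = -130*(-20) = 2600)
u - 1903 = 2600 - 1903 = 697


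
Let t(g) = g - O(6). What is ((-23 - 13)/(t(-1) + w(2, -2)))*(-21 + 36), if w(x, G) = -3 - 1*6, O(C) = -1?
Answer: 60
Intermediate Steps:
t(g) = 1 + g (t(g) = g - 1*(-1) = g + 1 = 1 + g)
w(x, G) = -9 (w(x, G) = -3 - 6 = -9)
((-23 - 13)/(t(-1) + w(2, -2)))*(-21 + 36) = ((-23 - 13)/((1 - 1) - 9))*(-21 + 36) = -36/(0 - 9)*15 = -36/(-9)*15 = -36*(-⅑)*15 = 4*15 = 60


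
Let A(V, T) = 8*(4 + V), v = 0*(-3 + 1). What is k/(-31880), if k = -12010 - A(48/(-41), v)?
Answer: 246669/653540 ≈ 0.37744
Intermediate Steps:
v = 0 (v = 0*(-2) = 0)
A(V, T) = 32 + 8*V
k = -493338/41 (k = -12010 - (32 + 8*(48/(-41))) = -12010 - (32 + 8*(48*(-1/41))) = -12010 - (32 + 8*(-48/41)) = -12010 - (32 - 384/41) = -12010 - 1*928/41 = -12010 - 928/41 = -493338/41 ≈ -12033.)
k/(-31880) = -493338/41/(-31880) = -493338/41*(-1/31880) = 246669/653540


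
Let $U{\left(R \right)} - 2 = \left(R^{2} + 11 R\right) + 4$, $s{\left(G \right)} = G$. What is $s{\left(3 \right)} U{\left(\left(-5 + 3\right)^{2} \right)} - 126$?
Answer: $72$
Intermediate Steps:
$U{\left(R \right)} = 6 + R^{2} + 11 R$ ($U{\left(R \right)} = 2 + \left(\left(R^{2} + 11 R\right) + 4\right) = 2 + \left(4 + R^{2} + 11 R\right) = 6 + R^{2} + 11 R$)
$s{\left(3 \right)} U{\left(\left(-5 + 3\right)^{2} \right)} - 126 = 3 \left(6 + \left(\left(-5 + 3\right)^{2}\right)^{2} + 11 \left(-5 + 3\right)^{2}\right) - 126 = 3 \left(6 + \left(\left(-2\right)^{2}\right)^{2} + 11 \left(-2\right)^{2}\right) - 126 = 3 \left(6 + 4^{2} + 11 \cdot 4\right) - 126 = 3 \left(6 + 16 + 44\right) - 126 = 3 \cdot 66 - 126 = 198 - 126 = 72$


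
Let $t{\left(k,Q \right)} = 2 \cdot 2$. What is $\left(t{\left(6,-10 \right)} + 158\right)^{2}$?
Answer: $26244$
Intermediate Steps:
$t{\left(k,Q \right)} = 4$
$\left(t{\left(6,-10 \right)} + 158\right)^{2} = \left(4 + 158\right)^{2} = 162^{2} = 26244$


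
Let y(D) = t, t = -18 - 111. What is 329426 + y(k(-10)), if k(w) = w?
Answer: 329297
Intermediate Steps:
t = -129
y(D) = -129
329426 + y(k(-10)) = 329426 - 129 = 329297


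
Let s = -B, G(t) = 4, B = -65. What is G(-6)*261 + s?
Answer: 1109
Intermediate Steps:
s = 65 (s = -1*(-65) = 65)
G(-6)*261 + s = 4*261 + 65 = 1044 + 65 = 1109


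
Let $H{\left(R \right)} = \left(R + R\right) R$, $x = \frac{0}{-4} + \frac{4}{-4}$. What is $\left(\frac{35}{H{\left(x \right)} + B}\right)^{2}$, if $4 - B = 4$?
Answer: $\frac{1225}{4} \approx 306.25$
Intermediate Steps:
$x = -1$ ($x = 0 \left(- \frac{1}{4}\right) + 4 \left(- \frac{1}{4}\right) = 0 - 1 = -1$)
$H{\left(R \right)} = 2 R^{2}$ ($H{\left(R \right)} = 2 R R = 2 R^{2}$)
$B = 0$ ($B = 4 - 4 = 0$)
$\left(\frac{35}{H{\left(x \right)} + B}\right)^{2} = \left(\frac{35}{2 \left(-1\right)^{2} + 0}\right)^{2} = \left(\frac{35}{2 \cdot 1 + 0}\right)^{2} = \left(\frac{35}{2 + 0}\right)^{2} = \left(\frac{35}{2}\right)^{2} = \frac{1225}{4}$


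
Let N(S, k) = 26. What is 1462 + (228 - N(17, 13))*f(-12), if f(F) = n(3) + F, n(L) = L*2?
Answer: 250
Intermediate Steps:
n(L) = 2*L
f(F) = 6 + F (f(F) = 2*3 + F = 6 + F)
1462 + (228 - N(17, 13))*f(-12) = 1462 + (228 - 1*26)*(6 - 12) = 1462 + (228 - 26)*(-6) = 1462 + 202*(-6) = 1462 - 1212 = 250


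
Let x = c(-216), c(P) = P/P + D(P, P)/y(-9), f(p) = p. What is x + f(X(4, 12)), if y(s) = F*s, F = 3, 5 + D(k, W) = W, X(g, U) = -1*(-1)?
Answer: 275/27 ≈ 10.185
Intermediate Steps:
X(g, U) = 1
D(k, W) = -5 + W
y(s) = 3*s
c(P) = 32/27 - P/27 (c(P) = P/P + (-5 + P)/((3*(-9))) = 1 + (-5 + P)/(-27) = 1 + (-5 + P)*(-1/27) = 1 + (5/27 - P/27) = 32/27 - P/27)
x = 248/27 (x = 32/27 - 1/27*(-216) = 32/27 + 8 = 248/27 ≈ 9.1852)
x + f(X(4, 12)) = 248/27 + 1 = 275/27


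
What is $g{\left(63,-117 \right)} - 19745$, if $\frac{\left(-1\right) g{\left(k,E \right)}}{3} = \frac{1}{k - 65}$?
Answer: $- \frac{39487}{2} \approx -19744.0$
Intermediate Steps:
$g{\left(k,E \right)} = - \frac{3}{-65 + k}$ ($g{\left(k,E \right)} = - \frac{3}{k - 65} = - \frac{3}{-65 + k}$)
$g{\left(63,-117 \right)} - 19745 = - \frac{3}{-65 + 63} - 19745 = - \frac{3}{-2} - 19745 = \left(-3\right) \left(- \frac{1}{2}\right) - 19745 = \frac{3}{2} - 19745 = - \frac{39487}{2}$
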